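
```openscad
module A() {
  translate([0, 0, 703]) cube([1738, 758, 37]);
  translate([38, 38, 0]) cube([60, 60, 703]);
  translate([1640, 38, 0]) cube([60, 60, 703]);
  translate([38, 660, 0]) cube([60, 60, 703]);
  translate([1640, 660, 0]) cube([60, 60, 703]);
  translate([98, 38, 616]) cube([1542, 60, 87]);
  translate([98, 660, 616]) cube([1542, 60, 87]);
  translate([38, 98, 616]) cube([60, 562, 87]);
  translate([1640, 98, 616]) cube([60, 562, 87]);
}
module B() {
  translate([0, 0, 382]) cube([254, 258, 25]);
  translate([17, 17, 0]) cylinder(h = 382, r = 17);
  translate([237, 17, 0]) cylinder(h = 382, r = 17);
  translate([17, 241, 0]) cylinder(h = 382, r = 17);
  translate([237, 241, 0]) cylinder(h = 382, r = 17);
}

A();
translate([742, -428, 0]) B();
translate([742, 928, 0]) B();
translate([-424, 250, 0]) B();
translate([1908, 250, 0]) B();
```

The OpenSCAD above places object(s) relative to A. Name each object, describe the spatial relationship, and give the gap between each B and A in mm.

Each stool's nearest face is 170 mm from the table's bounding box.

A is a table. B is a stool. Four stools sit around the table at the −y, +y, −x, +x sides. The gap between each stool and the table is 170 mm.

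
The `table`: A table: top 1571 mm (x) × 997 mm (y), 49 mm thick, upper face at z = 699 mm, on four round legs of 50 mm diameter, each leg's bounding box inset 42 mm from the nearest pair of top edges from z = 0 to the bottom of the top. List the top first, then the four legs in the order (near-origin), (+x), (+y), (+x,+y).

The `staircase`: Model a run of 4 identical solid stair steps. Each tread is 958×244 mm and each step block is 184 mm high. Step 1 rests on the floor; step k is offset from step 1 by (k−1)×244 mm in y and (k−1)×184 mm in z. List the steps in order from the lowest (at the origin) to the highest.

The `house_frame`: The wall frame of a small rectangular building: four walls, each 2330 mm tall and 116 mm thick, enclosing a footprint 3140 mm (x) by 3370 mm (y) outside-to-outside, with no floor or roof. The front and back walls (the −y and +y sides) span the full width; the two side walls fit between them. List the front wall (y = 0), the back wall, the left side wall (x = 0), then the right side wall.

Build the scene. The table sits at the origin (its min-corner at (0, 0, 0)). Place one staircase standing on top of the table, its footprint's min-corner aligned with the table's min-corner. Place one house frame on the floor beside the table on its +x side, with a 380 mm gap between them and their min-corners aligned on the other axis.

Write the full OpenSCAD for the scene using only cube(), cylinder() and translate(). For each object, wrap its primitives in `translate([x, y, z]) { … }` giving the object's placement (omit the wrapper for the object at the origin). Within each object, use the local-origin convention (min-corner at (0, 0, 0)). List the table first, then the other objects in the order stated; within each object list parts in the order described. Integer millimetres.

translate([0, 0, 650]) cube([1571, 997, 49]);
translate([67, 67, 0]) cylinder(h = 650, r = 25);
translate([1504, 67, 0]) cylinder(h = 650, r = 25);
translate([67, 930, 0]) cylinder(h = 650, r = 25);
translate([1504, 930, 0]) cylinder(h = 650, r = 25);
translate([0, 0, 699]) {
  cube([958, 244, 184]);
  translate([0, 244, 184]) cube([958, 244, 184]);
  translate([0, 488, 368]) cube([958, 244, 184]);
  translate([0, 732, 552]) cube([958, 244, 184]);
}
translate([1951, 0, 0]) {
  cube([3140, 116, 2330]);
  translate([0, 3254, 0]) cube([3140, 116, 2330]);
  translate([0, 116, 0]) cube([116, 3138, 2330]);
  translate([3024, 116, 0]) cube([116, 3138, 2330]);
}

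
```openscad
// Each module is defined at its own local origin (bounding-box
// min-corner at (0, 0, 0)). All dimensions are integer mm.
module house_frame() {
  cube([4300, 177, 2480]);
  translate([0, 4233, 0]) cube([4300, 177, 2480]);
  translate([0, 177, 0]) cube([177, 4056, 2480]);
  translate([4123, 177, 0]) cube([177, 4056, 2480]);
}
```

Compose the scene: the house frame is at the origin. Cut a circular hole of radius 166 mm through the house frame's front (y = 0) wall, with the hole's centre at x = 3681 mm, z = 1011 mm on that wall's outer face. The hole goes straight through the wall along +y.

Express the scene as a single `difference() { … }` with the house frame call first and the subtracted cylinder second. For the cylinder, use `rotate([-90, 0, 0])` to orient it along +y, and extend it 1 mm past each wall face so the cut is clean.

difference() {
  house_frame();
  translate([3681, -1, 1011]) rotate([-90, 0, 0]) cylinder(h = 179, r = 166);
}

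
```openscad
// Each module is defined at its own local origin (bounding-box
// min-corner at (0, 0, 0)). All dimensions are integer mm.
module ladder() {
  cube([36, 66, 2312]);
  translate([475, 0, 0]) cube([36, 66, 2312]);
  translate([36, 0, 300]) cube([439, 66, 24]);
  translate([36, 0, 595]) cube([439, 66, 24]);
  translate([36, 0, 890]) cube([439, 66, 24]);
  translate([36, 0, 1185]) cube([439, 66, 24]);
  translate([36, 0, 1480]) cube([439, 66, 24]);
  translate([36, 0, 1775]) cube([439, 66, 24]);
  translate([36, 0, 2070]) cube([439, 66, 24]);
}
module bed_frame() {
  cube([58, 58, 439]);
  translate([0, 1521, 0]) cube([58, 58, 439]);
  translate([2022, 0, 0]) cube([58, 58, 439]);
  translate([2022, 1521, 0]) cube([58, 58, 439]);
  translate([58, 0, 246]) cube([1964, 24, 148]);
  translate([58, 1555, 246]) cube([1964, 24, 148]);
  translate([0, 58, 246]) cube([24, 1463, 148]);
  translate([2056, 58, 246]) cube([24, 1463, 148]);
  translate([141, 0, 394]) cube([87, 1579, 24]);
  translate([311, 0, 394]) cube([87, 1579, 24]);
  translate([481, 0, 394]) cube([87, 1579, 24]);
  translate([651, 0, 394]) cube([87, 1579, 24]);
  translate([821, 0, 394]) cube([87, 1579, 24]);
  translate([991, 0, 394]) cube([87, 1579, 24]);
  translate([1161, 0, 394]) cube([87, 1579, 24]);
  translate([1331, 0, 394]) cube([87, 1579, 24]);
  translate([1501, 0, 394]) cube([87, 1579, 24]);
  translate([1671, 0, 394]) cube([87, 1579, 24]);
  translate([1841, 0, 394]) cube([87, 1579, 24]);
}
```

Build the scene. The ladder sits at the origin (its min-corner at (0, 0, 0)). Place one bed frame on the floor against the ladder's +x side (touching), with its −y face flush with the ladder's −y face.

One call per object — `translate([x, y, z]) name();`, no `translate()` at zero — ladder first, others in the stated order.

ladder();
translate([511, 0, 0]) bed_frame();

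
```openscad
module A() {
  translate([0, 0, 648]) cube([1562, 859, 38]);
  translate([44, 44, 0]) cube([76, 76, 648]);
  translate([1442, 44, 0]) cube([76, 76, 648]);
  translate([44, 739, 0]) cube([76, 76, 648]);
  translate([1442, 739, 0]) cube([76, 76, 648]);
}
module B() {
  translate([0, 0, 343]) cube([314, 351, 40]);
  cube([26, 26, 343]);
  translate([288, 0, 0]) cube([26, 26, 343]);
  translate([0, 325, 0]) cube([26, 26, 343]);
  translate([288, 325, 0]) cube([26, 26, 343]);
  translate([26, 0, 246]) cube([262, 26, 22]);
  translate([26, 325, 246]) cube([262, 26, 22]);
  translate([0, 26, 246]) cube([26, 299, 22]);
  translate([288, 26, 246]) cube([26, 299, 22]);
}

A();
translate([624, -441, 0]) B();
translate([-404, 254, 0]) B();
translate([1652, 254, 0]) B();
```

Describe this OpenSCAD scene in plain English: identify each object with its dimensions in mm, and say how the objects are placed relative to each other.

A is a table with a 1562×859 mm rectangular top, 38 mm thick, top surface at z = 686 mm, supported by four 76×76 mm square legs, each inset 44 mm from the nearest pair of top edges, running from the floor.

B is a four-legged stool. The seat is 314×351 mm, 40 mm thick, top at z = 383 mm. It stands on four square legs, each 26×26 mm in cross-section, from z = 0 to the seat underside, each flush with a corner of the seat. Four stretchers, 26 mm wide and 22 mm tall, connect adjacent legs with their undersides at z = 246 mm, each running between the inner faces of the legs it joins and aligned with the legs' outer faces on the other axis.

Three stools sit around the table at the −y, −x, +x sides.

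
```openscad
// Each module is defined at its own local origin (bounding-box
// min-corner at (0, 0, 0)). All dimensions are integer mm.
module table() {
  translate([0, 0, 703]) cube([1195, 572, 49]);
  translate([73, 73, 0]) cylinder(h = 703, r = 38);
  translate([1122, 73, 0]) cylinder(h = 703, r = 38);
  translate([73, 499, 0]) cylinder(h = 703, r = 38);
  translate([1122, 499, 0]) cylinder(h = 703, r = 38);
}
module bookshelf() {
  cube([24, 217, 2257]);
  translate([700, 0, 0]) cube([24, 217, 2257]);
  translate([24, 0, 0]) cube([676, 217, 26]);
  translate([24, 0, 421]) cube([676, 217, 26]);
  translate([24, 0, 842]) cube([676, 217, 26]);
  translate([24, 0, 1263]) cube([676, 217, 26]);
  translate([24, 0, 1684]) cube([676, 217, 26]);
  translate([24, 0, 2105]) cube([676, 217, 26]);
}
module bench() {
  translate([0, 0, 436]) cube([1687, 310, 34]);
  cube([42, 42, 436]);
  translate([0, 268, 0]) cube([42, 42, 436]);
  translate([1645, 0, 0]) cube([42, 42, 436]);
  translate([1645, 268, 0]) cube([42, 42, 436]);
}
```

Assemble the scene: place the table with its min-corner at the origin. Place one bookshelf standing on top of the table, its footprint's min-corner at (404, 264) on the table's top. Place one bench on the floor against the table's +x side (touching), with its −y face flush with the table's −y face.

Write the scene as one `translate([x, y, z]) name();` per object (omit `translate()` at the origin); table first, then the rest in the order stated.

table();
translate([404, 264, 752]) bookshelf();
translate([1195, 0, 0]) bench();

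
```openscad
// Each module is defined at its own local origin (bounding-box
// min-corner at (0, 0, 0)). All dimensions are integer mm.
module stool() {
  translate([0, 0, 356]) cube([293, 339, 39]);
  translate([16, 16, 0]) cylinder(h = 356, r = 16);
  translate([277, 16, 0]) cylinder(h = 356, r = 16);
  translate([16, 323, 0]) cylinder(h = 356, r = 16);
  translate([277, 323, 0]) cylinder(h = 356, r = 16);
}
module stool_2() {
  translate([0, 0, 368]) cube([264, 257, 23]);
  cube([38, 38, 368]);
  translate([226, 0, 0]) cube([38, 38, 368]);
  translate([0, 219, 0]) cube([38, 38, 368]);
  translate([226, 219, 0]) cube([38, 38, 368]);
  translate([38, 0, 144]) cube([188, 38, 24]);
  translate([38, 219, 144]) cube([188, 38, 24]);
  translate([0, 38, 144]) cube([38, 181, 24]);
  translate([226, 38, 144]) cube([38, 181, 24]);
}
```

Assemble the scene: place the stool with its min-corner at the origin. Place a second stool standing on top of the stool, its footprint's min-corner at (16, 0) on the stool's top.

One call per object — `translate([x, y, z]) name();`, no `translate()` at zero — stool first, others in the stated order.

stool();
translate([16, 0, 395]) stool_2();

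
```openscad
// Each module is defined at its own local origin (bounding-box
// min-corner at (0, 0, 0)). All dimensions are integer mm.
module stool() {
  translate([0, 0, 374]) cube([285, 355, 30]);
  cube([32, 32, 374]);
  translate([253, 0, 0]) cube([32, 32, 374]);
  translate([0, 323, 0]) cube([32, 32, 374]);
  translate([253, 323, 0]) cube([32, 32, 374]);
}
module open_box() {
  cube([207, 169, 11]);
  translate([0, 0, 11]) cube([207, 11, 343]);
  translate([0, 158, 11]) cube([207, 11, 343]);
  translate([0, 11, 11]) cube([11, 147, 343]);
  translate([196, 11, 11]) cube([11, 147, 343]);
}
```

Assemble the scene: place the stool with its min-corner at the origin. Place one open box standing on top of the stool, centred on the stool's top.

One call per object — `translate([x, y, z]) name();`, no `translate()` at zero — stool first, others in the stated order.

stool();
translate([39, 93, 404]) open_box();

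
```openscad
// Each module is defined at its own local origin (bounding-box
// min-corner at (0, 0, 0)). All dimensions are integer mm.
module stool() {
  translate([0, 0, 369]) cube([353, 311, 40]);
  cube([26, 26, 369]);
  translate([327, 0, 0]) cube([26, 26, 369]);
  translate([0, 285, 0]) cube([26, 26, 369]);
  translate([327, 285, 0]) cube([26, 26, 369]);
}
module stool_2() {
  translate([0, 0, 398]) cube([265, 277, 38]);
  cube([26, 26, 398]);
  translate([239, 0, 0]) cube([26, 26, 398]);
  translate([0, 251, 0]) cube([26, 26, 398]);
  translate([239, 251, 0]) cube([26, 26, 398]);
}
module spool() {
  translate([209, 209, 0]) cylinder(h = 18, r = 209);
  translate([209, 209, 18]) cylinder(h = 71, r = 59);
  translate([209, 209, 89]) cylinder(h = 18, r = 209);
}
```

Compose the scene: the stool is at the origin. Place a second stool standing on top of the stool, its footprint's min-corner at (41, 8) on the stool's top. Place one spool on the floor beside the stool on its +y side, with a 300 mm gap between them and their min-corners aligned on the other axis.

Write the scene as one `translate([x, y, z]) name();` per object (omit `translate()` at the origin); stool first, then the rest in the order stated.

stool();
translate([41, 8, 409]) stool_2();
translate([0, 611, 0]) spool();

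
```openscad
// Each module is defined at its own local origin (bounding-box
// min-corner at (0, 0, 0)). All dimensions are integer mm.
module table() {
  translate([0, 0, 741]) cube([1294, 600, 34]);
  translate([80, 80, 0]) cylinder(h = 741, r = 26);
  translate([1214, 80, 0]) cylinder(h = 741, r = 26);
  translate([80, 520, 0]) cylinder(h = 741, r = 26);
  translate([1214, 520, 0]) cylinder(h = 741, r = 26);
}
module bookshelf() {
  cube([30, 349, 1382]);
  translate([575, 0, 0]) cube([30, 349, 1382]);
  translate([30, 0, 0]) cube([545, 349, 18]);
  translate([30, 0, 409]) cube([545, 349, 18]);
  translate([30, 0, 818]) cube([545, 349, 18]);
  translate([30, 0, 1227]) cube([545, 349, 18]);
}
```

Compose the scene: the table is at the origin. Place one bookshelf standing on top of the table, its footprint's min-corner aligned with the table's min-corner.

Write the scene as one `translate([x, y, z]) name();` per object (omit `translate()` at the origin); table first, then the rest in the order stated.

table();
translate([0, 0, 775]) bookshelf();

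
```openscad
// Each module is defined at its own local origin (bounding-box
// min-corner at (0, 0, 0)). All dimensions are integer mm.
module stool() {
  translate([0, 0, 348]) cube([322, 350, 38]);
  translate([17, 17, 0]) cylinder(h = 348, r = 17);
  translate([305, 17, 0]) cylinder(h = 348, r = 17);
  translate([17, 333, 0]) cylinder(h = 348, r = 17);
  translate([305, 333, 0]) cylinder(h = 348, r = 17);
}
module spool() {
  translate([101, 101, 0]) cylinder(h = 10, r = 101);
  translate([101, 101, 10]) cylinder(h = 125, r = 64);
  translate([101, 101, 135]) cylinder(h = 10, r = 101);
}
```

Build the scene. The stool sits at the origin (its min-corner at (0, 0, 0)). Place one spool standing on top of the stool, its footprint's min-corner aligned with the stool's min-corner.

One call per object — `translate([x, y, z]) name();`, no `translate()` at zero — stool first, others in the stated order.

stool();
translate([0, 0, 386]) spool();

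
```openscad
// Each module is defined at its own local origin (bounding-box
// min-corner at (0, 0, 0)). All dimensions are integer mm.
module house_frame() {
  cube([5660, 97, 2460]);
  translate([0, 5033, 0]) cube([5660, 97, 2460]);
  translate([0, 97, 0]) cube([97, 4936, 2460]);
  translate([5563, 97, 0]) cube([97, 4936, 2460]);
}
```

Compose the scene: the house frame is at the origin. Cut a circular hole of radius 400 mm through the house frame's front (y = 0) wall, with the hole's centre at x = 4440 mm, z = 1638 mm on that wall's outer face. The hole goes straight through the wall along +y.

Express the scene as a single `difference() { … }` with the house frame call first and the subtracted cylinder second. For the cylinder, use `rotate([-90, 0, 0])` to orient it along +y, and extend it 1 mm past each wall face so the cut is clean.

difference() {
  house_frame();
  translate([4440, -1, 1638]) rotate([-90, 0, 0]) cylinder(h = 99, r = 400);
}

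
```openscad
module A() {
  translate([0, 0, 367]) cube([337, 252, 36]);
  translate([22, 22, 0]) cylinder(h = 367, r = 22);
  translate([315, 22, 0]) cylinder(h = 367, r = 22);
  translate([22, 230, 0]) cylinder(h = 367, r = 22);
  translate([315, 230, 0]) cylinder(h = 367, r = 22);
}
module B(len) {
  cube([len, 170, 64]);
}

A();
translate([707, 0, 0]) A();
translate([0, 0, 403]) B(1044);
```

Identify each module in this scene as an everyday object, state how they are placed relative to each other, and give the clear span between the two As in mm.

Second stool starts at x = 707; first ends at x = 337; clear span = 707 − 337 = 370 mm.

A is a stool. B is a beam. A beam spans the tops of two stools. The clear span between the two stools is 370 mm.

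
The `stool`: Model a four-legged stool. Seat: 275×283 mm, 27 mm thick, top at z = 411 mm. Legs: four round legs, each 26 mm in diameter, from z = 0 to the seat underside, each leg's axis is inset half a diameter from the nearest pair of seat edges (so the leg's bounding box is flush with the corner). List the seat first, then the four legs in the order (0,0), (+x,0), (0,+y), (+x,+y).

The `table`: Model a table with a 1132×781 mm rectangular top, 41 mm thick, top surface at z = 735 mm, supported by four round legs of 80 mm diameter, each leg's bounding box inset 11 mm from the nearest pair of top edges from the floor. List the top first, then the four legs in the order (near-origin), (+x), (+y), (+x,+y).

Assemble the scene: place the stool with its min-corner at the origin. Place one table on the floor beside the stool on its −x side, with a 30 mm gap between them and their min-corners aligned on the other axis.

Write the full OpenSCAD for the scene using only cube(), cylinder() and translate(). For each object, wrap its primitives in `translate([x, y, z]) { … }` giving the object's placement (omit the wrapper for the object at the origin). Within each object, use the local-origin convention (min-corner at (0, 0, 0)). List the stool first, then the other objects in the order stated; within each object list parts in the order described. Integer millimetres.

translate([0, 0, 384]) cube([275, 283, 27]);
translate([13, 13, 0]) cylinder(h = 384, r = 13);
translate([262, 13, 0]) cylinder(h = 384, r = 13);
translate([13, 270, 0]) cylinder(h = 384, r = 13);
translate([262, 270, 0]) cylinder(h = 384, r = 13);
translate([-1162, 0, 0]) {
  translate([0, 0, 694]) cube([1132, 781, 41]);
  translate([51, 51, 0]) cylinder(h = 694, r = 40);
  translate([1081, 51, 0]) cylinder(h = 694, r = 40);
  translate([51, 730, 0]) cylinder(h = 694, r = 40);
  translate([1081, 730, 0]) cylinder(h = 694, r = 40);
}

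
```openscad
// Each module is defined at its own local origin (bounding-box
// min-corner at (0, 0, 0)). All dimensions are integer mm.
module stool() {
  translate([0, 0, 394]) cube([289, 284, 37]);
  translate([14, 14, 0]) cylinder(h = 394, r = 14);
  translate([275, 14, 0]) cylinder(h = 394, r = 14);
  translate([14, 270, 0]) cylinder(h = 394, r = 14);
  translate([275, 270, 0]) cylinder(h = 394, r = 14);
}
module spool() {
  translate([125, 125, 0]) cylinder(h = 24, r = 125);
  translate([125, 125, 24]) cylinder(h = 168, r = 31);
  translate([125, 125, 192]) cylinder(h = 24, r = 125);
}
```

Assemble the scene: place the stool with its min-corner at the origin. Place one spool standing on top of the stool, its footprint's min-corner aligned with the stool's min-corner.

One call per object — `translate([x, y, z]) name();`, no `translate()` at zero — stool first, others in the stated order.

stool();
translate([0, 0, 431]) spool();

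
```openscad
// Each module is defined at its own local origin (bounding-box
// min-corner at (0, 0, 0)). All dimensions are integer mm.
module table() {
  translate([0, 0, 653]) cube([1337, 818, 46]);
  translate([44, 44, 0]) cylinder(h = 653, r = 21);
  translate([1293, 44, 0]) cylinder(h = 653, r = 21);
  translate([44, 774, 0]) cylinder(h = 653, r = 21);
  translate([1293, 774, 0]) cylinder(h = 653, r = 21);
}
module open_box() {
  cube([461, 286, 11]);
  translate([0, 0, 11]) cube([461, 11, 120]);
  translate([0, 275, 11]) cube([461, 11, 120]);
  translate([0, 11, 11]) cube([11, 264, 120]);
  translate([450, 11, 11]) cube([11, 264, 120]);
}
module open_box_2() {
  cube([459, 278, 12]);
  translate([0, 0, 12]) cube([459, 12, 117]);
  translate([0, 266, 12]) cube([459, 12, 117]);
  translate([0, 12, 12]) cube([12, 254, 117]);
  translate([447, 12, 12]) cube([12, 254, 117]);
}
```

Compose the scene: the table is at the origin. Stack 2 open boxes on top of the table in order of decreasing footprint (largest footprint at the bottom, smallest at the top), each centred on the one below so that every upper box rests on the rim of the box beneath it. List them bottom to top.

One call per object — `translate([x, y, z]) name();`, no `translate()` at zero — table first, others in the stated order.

table();
translate([438, 266, 699]) open_box();
translate([439, 270, 830]) open_box_2();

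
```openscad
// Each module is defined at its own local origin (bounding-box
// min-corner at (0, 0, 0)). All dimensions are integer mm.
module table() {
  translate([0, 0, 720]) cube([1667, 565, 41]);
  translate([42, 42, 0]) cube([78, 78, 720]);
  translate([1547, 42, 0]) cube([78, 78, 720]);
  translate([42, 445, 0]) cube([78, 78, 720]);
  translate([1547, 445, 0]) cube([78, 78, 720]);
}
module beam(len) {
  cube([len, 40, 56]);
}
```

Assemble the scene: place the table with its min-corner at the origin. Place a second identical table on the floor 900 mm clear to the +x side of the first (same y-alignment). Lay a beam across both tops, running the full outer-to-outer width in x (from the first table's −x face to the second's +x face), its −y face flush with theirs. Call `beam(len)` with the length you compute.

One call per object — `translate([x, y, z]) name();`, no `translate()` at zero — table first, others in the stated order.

table();
translate([2567, 0, 0]) table();
translate([0, 0, 761]) beam(4234);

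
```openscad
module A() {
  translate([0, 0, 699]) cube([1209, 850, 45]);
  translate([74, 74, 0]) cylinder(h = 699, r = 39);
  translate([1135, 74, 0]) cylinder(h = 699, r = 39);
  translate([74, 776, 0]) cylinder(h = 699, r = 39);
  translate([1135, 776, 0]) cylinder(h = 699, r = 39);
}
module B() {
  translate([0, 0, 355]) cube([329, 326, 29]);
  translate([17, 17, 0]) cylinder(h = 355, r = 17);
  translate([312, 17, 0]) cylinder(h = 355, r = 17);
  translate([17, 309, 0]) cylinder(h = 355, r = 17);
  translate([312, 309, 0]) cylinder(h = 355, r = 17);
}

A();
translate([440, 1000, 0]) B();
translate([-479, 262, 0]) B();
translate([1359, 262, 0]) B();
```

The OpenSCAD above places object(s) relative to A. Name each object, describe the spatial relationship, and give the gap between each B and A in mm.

A is a table. B is a stool. Three stools sit around the table at the +y, −x, +x sides. The gap between each stool and the table is 150 mm.

Each stool's nearest face is 150 mm from the table's bounding box.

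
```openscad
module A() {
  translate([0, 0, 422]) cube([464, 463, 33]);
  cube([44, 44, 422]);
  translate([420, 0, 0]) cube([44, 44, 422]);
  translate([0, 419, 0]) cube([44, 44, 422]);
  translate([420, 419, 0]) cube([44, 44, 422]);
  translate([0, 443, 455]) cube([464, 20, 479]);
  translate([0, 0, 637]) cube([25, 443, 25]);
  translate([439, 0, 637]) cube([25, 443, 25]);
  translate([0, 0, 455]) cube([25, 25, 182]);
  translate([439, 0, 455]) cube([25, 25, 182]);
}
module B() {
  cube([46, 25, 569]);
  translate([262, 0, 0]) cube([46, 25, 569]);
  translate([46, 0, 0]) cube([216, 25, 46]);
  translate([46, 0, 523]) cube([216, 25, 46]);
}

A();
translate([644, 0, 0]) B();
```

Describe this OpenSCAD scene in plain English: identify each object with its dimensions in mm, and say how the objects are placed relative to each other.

A is a chair. The seat is a 464×463×33 mm slab with its top at z = 455 mm, on four 44×44 mm corner legs (flush with the seat edges, standing on z = 0). A flat backrest 20 mm thick, 479 mm tall, spans the full seat width and rises from the seat top along its +y edge, rear face flush with the rear of the seat. Two armrests of 25×25 mm section run along each side from the seat's front edge to the front of the backrest, top faces 207 mm above the seat top and outer faces flush with the seat's x-edges; a 25×25 mm post under the front of each armrest stands on the seat at the front corner.

B is a picture frame with a 216×477 mm rectangular opening (x by z) and a uniform 46 mm border on every side. Frame depth is 25 mm along y. It is built from two vertical stiles running the full outside height and two horizontal rails spanning the gap between the stiles.

The picture frame is on the floor beside the chair on its +x side.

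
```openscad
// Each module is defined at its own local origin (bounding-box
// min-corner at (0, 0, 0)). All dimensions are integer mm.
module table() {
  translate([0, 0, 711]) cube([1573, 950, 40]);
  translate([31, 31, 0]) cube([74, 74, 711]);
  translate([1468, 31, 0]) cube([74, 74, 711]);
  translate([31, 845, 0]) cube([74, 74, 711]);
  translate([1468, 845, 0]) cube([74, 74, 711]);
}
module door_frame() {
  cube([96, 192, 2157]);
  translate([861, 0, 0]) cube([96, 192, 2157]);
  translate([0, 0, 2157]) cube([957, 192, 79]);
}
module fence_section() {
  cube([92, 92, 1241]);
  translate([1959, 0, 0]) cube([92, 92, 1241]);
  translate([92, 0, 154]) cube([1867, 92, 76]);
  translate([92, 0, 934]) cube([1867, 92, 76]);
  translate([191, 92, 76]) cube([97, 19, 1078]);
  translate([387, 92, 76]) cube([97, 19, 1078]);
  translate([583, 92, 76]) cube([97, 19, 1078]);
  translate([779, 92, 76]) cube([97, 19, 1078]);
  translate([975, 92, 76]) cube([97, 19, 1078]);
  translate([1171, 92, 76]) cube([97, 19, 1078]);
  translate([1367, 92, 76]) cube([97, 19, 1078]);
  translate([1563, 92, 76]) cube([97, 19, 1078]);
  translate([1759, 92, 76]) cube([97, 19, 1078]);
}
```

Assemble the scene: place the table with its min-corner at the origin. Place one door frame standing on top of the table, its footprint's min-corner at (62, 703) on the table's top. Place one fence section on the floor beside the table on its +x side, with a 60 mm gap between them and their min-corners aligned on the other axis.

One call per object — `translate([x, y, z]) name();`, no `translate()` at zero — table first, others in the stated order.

table();
translate([62, 703, 751]) door_frame();
translate([1633, 0, 0]) fence_section();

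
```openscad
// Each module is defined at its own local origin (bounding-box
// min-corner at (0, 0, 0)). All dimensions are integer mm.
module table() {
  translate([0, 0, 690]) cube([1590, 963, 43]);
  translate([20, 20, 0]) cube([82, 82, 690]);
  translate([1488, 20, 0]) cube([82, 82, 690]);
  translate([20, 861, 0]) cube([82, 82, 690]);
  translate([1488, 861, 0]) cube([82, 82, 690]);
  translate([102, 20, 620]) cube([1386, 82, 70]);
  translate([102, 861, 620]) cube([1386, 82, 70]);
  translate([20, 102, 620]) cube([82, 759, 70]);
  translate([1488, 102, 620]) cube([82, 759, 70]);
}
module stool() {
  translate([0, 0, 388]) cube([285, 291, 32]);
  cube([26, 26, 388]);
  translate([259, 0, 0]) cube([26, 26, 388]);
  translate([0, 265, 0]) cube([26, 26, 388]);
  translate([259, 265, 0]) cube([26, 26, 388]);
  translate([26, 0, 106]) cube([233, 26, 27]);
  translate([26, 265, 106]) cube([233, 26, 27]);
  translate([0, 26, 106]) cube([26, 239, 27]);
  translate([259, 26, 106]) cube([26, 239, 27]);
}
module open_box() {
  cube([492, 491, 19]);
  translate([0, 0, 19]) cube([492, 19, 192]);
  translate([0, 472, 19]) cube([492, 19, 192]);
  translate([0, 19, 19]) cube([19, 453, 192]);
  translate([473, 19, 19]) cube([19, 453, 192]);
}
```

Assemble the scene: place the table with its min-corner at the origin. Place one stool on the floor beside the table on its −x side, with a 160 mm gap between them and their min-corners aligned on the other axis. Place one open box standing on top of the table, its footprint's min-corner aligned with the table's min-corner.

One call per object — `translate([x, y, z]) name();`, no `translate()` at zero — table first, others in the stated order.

table();
translate([-445, 0, 0]) stool();
translate([0, 0, 733]) open_box();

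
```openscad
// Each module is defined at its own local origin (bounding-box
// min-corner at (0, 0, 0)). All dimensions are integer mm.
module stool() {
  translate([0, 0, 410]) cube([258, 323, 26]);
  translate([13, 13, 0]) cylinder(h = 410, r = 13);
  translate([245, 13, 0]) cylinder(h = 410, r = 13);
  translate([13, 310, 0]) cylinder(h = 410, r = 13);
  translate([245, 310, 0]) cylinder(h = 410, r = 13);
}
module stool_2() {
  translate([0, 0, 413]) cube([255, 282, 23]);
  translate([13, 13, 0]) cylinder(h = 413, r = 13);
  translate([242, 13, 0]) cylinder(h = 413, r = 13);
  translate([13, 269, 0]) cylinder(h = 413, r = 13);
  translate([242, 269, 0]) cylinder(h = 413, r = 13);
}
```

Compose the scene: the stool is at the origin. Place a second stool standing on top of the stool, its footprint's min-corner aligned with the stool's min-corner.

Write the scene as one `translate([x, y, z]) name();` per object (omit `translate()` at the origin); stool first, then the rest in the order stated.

stool();
translate([0, 0, 436]) stool_2();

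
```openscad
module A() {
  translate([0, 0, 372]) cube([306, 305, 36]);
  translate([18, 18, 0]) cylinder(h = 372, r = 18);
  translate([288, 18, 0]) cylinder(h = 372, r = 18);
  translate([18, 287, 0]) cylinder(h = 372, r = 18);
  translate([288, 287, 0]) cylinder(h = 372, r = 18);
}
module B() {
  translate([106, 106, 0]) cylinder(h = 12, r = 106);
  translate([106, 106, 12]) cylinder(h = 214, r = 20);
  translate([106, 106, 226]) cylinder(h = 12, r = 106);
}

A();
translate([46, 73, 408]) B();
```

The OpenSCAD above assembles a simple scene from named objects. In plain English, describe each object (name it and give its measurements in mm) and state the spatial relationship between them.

A is a four-legged stool. The seat is 306×305 mm, 36 mm thick, top at z = 408 mm. It stands on four round legs, each 36 mm in diameter, from z = 0 to the seat underside, each leg's axis is inset half a diameter from the nearest pair of seat edges (so the leg's bounding box is flush with the corner).

B is a spool: two coaxial disc flanges of radius 106 mm and thickness 12 mm, joined by a core cylinder of radius 20 mm and height 214 mm. The lower flange rests on z = 0 and the three cylinders share a vertical axis.

The spool is on top of the stool.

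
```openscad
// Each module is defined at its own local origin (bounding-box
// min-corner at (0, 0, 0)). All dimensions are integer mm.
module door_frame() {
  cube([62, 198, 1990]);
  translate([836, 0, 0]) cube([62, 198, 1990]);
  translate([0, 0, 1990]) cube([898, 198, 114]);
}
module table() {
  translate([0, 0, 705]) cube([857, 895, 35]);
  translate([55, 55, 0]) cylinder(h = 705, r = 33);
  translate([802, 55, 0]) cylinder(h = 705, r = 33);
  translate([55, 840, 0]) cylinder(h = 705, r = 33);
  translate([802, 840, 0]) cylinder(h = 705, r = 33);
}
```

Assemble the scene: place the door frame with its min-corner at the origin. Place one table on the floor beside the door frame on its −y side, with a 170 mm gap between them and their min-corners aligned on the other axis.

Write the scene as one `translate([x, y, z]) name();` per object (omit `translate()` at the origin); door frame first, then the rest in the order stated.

door_frame();
translate([0, -1065, 0]) table();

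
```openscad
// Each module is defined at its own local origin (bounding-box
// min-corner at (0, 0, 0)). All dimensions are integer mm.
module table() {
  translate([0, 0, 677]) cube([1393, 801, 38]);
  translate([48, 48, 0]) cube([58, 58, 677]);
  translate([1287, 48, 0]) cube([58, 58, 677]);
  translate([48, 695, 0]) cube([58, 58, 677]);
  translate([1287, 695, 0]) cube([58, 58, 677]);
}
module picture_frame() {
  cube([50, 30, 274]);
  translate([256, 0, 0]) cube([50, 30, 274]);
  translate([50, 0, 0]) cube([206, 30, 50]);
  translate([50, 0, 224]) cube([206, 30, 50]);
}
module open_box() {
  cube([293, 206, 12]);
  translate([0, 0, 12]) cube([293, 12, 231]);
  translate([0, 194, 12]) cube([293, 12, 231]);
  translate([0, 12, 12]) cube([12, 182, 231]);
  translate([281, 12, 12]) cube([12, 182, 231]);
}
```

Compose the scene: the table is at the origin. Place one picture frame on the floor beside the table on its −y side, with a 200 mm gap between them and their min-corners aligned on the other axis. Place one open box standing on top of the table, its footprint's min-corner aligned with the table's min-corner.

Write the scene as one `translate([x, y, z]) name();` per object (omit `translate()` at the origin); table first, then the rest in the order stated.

table();
translate([0, -230, 0]) picture_frame();
translate([0, 0, 715]) open_box();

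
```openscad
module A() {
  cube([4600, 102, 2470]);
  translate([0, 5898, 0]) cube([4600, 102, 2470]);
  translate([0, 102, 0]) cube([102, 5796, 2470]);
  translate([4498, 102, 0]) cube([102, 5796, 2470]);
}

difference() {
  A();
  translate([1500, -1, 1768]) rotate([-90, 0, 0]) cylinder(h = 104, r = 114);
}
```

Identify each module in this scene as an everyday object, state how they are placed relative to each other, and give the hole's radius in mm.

A is a house frame. The house frame has a circular hole through its front wall. The hole's radius is 114 mm.

The subtracted cylinder has r = 114 mm.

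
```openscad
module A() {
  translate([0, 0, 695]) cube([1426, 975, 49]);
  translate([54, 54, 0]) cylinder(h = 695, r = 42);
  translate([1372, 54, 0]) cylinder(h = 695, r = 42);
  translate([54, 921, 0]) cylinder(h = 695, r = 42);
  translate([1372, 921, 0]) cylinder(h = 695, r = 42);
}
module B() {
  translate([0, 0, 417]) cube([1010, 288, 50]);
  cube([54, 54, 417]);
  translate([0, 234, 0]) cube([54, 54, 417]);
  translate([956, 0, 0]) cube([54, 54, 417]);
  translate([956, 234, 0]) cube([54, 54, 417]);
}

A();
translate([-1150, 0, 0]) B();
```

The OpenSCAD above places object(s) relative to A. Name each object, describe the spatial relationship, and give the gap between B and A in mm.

A is a table. B is a bench. The bench is on the floor beside the table on its −x side. The gap between the bench and the table is 140 mm.

The bench's nearest face is 140 mm from the table's −x face.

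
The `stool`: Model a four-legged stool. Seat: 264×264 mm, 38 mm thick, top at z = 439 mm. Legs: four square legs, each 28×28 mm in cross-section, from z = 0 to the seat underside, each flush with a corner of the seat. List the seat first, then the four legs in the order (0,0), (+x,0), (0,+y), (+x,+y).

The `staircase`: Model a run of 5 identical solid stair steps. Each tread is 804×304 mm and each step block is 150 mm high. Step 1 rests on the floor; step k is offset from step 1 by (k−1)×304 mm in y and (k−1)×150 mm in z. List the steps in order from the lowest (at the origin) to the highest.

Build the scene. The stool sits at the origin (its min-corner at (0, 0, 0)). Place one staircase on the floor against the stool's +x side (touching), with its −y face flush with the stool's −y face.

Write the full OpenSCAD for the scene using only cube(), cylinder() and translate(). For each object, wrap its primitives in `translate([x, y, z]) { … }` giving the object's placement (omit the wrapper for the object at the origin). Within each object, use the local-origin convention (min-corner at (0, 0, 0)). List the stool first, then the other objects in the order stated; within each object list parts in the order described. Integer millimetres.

translate([0, 0, 401]) cube([264, 264, 38]);
cube([28, 28, 401]);
translate([236, 0, 0]) cube([28, 28, 401]);
translate([0, 236, 0]) cube([28, 28, 401]);
translate([236, 236, 0]) cube([28, 28, 401]);
translate([264, 0, 0]) {
  cube([804, 304, 150]);
  translate([0, 304, 150]) cube([804, 304, 150]);
  translate([0, 608, 300]) cube([804, 304, 150]);
  translate([0, 912, 450]) cube([804, 304, 150]);
  translate([0, 1216, 600]) cube([804, 304, 150]);
}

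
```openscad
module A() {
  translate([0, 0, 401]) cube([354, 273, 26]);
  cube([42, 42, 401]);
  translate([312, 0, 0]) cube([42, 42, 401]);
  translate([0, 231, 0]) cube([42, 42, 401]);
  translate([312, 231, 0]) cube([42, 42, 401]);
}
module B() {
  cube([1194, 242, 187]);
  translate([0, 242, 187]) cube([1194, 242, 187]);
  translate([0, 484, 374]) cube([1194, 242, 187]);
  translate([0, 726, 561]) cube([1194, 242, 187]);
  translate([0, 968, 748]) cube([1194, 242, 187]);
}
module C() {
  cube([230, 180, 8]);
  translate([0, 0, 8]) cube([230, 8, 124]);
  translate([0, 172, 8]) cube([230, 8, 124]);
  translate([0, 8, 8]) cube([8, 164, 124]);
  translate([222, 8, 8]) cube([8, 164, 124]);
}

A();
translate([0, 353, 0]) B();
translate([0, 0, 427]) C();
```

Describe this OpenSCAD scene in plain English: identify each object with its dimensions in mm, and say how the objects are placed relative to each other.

A is a simple wooden stool: a rectangular seat 354 mm (x) by 273 mm (y), 26 mm thick, top face at z = 427 mm, on four square legs, each 42×42 mm in cross-section. The legs rest on z = 0, each flush with a corner of the seat.

B is a straight staircase of 5 solid steps. Each step is 1194 mm wide (x), 242 mm deep (y, the going) and 187 mm tall (the rise). The first step rests on the floor; each subsequent step sits one going further in +y and one rise higher in +z, directly behind and above the previous step with no overlap.

C is an open storage box with external size 230×180×132 mm and wall thickness 8 mm (the base is also 8 mm thick). The base covers the whole footprint; the four walls stand on the base, with the y-facing walls full-width and the x-facing walls fitting between their inner faces.

The staircase is on the floor beside the stool on its +y side. The open box is on top of the stool.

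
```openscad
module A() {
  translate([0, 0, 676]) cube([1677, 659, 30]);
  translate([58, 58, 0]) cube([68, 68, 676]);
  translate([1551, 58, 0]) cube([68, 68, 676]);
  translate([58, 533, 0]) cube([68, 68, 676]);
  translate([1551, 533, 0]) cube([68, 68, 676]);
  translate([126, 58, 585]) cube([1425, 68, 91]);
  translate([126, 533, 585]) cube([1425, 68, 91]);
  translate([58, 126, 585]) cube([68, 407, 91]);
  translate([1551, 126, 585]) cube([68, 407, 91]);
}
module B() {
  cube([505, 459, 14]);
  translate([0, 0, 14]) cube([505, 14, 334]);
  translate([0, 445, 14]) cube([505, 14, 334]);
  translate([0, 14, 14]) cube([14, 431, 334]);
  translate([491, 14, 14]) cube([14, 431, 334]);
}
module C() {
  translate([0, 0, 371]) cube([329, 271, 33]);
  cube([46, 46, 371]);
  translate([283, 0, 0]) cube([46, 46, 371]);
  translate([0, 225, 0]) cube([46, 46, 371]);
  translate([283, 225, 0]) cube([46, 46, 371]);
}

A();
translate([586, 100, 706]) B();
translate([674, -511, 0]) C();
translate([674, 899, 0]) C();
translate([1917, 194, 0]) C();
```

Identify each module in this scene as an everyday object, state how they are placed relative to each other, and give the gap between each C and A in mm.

Each stool's nearest face is 240 mm from the table's bounding box.

A is a table. B is an open box. C is a stool. The open box is on top of the table, centred. Three stools sit around the table at the −y, +y, +x sides. The gap between each stool and the table is 240 mm.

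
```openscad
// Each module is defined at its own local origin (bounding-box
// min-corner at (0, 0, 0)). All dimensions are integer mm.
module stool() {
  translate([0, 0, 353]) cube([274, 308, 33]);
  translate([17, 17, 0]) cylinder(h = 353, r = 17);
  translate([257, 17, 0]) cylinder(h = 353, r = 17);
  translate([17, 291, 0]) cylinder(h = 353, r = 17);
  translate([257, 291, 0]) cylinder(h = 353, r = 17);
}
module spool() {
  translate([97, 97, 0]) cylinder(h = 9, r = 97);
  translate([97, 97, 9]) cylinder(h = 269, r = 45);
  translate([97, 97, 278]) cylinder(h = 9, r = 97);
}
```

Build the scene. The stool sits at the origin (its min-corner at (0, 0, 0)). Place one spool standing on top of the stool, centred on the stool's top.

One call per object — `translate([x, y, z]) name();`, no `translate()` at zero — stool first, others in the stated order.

stool();
translate([40, 57, 386]) spool();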